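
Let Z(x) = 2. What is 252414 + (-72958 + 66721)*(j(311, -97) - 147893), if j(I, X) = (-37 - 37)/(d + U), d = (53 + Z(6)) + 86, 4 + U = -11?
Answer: 922664718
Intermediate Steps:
U = -15 (U = -4 - 11 = -15)
d = 141 (d = (53 + 2) + 86 = 55 + 86 = 141)
j(I, X) = -37/63 (j(I, X) = (-37 - 37)/(141 - 15) = -74/126 = -74*1/126 = -37/63)
252414 + (-72958 + 66721)*(j(311, -97) - 147893) = 252414 + (-72958 + 66721)*(-37/63 - 147893) = 252414 - 6237*(-9317296/63) = 252414 + 922412304 = 922664718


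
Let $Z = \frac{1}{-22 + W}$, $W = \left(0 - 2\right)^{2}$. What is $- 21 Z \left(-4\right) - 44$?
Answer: $- \frac{146}{3} \approx -48.667$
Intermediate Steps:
$W = 4$ ($W = \left(-2\right)^{2} = 4$)
$Z = - \frac{1}{18}$ ($Z = \frac{1}{-22 + 4} = \frac{1}{-18} = - \frac{1}{18} \approx -0.055556$)
$- 21 Z \left(-4\right) - 44 = - 21 \left(\left(- \frac{1}{18}\right) \left(-4\right)\right) - 44 = \left(-21\right) \frac{2}{9} - 44 = - \frac{14}{3} - 44 = - \frac{146}{3}$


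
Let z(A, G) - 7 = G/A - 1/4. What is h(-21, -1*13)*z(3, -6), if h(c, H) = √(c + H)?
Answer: 19*I*√34/4 ≈ 27.697*I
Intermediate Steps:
z(A, G) = 27/4 + G/A (z(A, G) = 7 + (G/A - 1/4) = 7 + (G/A - 1*¼) = 7 + (G/A - ¼) = 7 + (-¼ + G/A) = 27/4 + G/A)
h(c, H) = √(H + c)
h(-21, -1*13)*z(3, -6) = √(-1*13 - 21)*(27/4 - 6/3) = √(-13 - 21)*(27/4 - 6*⅓) = √(-34)*(27/4 - 2) = (I*√34)*(19/4) = 19*I*√34/4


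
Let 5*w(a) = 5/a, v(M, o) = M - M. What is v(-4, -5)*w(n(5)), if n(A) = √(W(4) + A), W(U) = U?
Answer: 0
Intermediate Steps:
v(M, o) = 0
n(A) = √(4 + A)
w(a) = 1/a (w(a) = (5/a)/5 = 1/a)
v(-4, -5)*w(n(5)) = 0/(√(4 + 5)) = 0/(√9) = 0/3 = 0*(⅓) = 0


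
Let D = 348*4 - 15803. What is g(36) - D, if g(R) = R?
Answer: 14447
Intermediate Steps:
D = -14411 (D = 1392 - 15803 = -14411)
g(36) - D = 36 - 1*(-14411) = 36 + 14411 = 14447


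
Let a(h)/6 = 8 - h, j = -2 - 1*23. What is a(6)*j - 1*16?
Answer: -316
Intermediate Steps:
j = -25 (j = -2 - 23 = -25)
a(h) = 48 - 6*h (a(h) = 6*(8 - h) = 48 - 6*h)
a(6)*j - 1*16 = (48 - 6*6)*(-25) - 1*16 = (48 - 36)*(-25) - 16 = 12*(-25) - 16 = -300 - 16 = -316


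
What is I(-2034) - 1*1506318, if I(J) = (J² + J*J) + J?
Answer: 6765960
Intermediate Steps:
I(J) = J + 2*J² (I(J) = (J² + J²) + J = 2*J² + J = J + 2*J²)
I(-2034) - 1*1506318 = -2034*(1 + 2*(-2034)) - 1*1506318 = -2034*(1 - 4068) - 1506318 = -2034*(-4067) - 1506318 = 8272278 - 1506318 = 6765960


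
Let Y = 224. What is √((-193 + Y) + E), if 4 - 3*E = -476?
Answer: √191 ≈ 13.820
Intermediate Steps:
E = 160 (E = 4/3 - ⅓*(-476) = 4/3 + 476/3 = 160)
√((-193 + Y) + E) = √((-193 + 224) + 160) = √(31 + 160) = √191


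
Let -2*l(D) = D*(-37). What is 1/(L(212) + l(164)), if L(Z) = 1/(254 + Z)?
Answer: 466/1413845 ≈ 0.00032960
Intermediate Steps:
l(D) = 37*D/2 (l(D) = -D*(-37)/2 = -(-37)*D/2 = 37*D/2)
1/(L(212) + l(164)) = 1/(1/(254 + 212) + (37/2)*164) = 1/(1/466 + 3034) = 1/(1413845/466) = 466/1413845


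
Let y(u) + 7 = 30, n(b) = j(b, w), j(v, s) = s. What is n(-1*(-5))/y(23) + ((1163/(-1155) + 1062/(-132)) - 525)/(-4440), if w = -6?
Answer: -3014927/21445200 ≈ -0.14059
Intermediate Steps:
n(b) = -6
y(u) = 23 (y(u) = -7 + 30 = 23)
n(-1*(-5))/y(23) + ((1163/(-1155) + 1062/(-132)) - 525)/(-4440) = -6/23 + ((1163/(-1155) + 1062/(-132)) - 525)/(-4440) = -6*1/23 + ((1163*(-1/1155) + 1062*(-1/132)) - 525)*(-1/4440) = -6/23 + ((-1163/1155 - 177/22) - 525)*(-1/4440) = -6/23 + (-1901/210 - 525)*(-1/4440) = -6/23 - 112151/210*(-1/4440) = -6/23 + 112151/932400 = -3014927/21445200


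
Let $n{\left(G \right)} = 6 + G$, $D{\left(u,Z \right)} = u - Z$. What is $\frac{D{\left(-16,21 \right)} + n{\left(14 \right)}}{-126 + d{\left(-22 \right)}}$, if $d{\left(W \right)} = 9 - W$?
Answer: $\frac{17}{95} \approx 0.17895$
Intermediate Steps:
$\frac{D{\left(-16,21 \right)} + n{\left(14 \right)}}{-126 + d{\left(-22 \right)}} = \frac{\left(-16 - 21\right) + \left(6 + 14\right)}{-126 + \left(9 - -22\right)} = \frac{\left(-16 - 21\right) + 20}{-126 + \left(9 + 22\right)} = \frac{-37 + 20}{-126 + 31} = - \frac{17}{-95} = \left(-17\right) \left(- \frac{1}{95}\right) = \frac{17}{95}$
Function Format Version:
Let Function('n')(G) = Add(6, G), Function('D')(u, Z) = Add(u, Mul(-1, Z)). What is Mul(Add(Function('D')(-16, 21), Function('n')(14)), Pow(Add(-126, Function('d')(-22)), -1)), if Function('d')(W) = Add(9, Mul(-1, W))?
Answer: Rational(17, 95) ≈ 0.17895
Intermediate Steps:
Mul(Add(Function('D')(-16, 21), Function('n')(14)), Pow(Add(-126, Function('d')(-22)), -1)) = Mul(Add(Add(-16, Mul(-1, 21)), Add(6, 14)), Pow(Add(-126, Add(9, Mul(-1, -22))), -1)) = Mul(Add(Add(-16, -21), 20), Pow(Add(-126, Add(9, 22)), -1)) = Mul(Add(-37, 20), Pow(Add(-126, 31), -1)) = Mul(-17, Pow(-95, -1)) = Mul(-17, Rational(-1, 95)) = Rational(17, 95)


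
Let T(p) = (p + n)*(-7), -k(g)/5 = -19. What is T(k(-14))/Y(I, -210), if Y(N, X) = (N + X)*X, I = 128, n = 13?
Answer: -9/205 ≈ -0.043902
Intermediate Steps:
k(g) = 95 (k(g) = -5*(-19) = 95)
Y(N, X) = X*(N + X)
T(p) = -91 - 7*p (T(p) = (p + 13)*(-7) = (13 + p)*(-7) = -91 - 7*p)
T(k(-14))/Y(I, -210) = (-91 - 7*95)/((-210*(128 - 210))) = (-91 - 665)/((-210*(-82))) = -756/17220 = -756*1/17220 = -9/205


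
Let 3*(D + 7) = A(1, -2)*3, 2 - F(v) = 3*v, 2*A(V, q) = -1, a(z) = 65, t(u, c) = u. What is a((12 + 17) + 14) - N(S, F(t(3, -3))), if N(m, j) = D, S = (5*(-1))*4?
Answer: 145/2 ≈ 72.500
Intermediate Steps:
A(V, q) = -½ (A(V, q) = (½)*(-1) = -½)
F(v) = 2 - 3*v
D = -15/2 (D = -7 + (-½*3)/3 = -7 + (⅓)*(-3/2) = -7 - ½ = -15/2 ≈ -7.5000)
S = -20 (S = -5*4 = -20)
N(m, j) = -15/2
a((12 + 17) + 14) - N(S, F(t(3, -3))) = 65 - 1*(-15/2) = 65 + 15/2 = 145/2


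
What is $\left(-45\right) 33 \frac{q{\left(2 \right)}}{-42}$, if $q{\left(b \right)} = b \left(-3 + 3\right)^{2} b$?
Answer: $0$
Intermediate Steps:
$q{\left(b \right)} = 0$ ($q{\left(b \right)} = b 0^{2} b = b 0 b = 0 b = 0$)
$\left(-45\right) 33 \frac{q{\left(2 \right)}}{-42} = \left(-45\right) 33 \frac{0}{-42} = - 1485 \cdot 0 \left(- \frac{1}{42}\right) = \left(-1485\right) 0 = 0$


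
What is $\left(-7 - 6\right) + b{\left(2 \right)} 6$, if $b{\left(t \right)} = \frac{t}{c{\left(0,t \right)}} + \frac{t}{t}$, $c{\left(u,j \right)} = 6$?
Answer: $-5$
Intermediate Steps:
$b{\left(t \right)} = 1 + \frac{t}{6}$ ($b{\left(t \right)} = \frac{t}{6} + \frac{t}{t} = t \frac{1}{6} + 1 = \frac{t}{6} + 1 = 1 + \frac{t}{6}$)
$\left(-7 - 6\right) + b{\left(2 \right)} 6 = \left(-7 - 6\right) + \left(1 + \frac{1}{6} \cdot 2\right) 6 = -13 + \left(1 + \frac{1}{3}\right) 6 = -13 + \frac{4}{3} \cdot 6 = -13 + 8 = -5$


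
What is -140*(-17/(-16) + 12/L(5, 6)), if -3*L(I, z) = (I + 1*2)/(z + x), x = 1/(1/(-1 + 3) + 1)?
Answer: 18605/4 ≈ 4651.3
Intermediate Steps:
x = ⅔ (x = 1/(1/2 + 1) = 1/(½ + 1) = 1/(3/2) = ⅔ ≈ 0.66667)
L(I, z) = -(2 + I)/(3*(⅔ + z)) (L(I, z) = -(I + 1*2)/(3*(z + ⅔)) = -(I + 2)/(3*(⅔ + z)) = -(2 + I)/(3*(⅔ + z)))
-140*(-17/(-16) + 12/L(5, 6)) = -140*(-17/(-16) + 12/(((-2 - 1*5)/(2 + 3*6)))) = -140*(-17*(-1/16) + 12/(((-2 - 5)/(2 + 18)))) = -140*(17/16 + 12/((-7/20))) = -140*(17/16 + 12/(((1/20)*(-7)))) = -140*(17/16 + 12/(-7/20)) = -140*(17/16 + 12*(-20/7)) = -140*(17/16 - 240/7) = -140*(-3721/112) = 18605/4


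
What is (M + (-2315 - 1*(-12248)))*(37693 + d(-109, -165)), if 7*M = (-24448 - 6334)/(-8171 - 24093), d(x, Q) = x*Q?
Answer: 4460959073891/8066 ≈ 5.5306e+8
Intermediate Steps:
d(x, Q) = Q*x
M = 15391/112924 (M = ((-24448 - 6334)/(-8171 - 24093))/7 = (-30782/(-32264))/7 = (-30782*(-1/32264))/7 = (⅐)*(15391/16132) = 15391/112924 ≈ 0.13630)
(M + (-2315 - 1*(-12248)))*(37693 + d(-109, -165)) = (15391/112924 + (-2315 - 1*(-12248)))*(37693 - 165*(-109)) = (15391/112924 + (-2315 + 12248))*(37693 + 17985) = (15391/112924 + 9933)*55678 = (1121689483/112924)*55678 = 4460959073891/8066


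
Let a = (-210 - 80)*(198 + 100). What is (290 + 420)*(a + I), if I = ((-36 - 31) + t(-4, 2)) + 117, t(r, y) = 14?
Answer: -61312760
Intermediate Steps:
a = -86420 (a = -290*298 = -86420)
I = 64 (I = ((-36 - 31) + 14) + 117 = (-67 + 14) + 117 = -53 + 117 = 64)
(290 + 420)*(a + I) = (290 + 420)*(-86420 + 64) = 710*(-86356) = -61312760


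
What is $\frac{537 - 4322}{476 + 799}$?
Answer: $- \frac{757}{255} \approx -2.9686$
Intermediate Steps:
$\frac{537 - 4322}{476 + 799} = - \frac{3785}{1275} = \left(-3785\right) \frac{1}{1275} = - \frac{757}{255}$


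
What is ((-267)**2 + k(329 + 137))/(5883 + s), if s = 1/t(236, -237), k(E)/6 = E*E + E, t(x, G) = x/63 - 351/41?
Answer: 5708670059/24388096 ≈ 234.08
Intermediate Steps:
t(x, G) = -351/41 + x/63 (t(x, G) = x*(1/63) - 351*1/41 = x/63 - 351/41 = -351/41 + x/63)
k(E) = 6*E + 6*E**2 (k(E) = 6*(E*E + E) = 6*(E**2 + E) = 6*(E + E**2) = 6*E + 6*E**2)
s = -2583/12437 (s = 1/(-351/41 + (1/63)*236) = 1/(-351/41 + 236/63) = 1/(-12437/2583) = -2583/12437 ≈ -0.20769)
((-267)**2 + k(329 + 137))/(5883 + s) = ((-267)**2 + 6*(329 + 137)*(1 + (329 + 137)))/(5883 - 2583/12437) = (71289 + 6*466*(1 + 466))/(73164288/12437) = (71289 + 6*466*467)*(12437/73164288) = (71289 + 1305732)*(12437/73164288) = 1377021*(12437/73164288) = 5708670059/24388096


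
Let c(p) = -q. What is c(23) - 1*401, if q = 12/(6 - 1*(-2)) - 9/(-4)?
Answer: -1619/4 ≈ -404.75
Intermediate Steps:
q = 15/4 (q = 12/(6 + 2) - 9*(-1/4) = 12/8 + 9/4 = 12*(1/8) + 9/4 = 3/2 + 9/4 = 15/4 ≈ 3.7500)
c(p) = -15/4 (c(p) = -1*15/4 = -15/4)
c(23) - 1*401 = -15/4 - 1*401 = -15/4 - 401 = -1619/4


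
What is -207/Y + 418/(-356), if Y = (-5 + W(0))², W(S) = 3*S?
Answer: -42071/4450 ≈ -9.4542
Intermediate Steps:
Y = 25 (Y = (-5 + 3*0)² = (-5 + 0)² = (-5)² = 25)
-207/Y + 418/(-356) = -207/25 + 418/(-356) = -207*1/25 + 418*(-1/356) = -207/25 - 209/178 = -42071/4450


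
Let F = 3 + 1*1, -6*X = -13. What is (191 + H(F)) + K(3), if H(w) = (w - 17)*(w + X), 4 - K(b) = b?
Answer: 671/6 ≈ 111.83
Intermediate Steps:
K(b) = 4 - b
X = 13/6 (X = -1/6*(-13) = 13/6 ≈ 2.1667)
F = 4 (F = 3 + 1 = 4)
H(w) = (-17 + w)*(13/6 + w) (H(w) = (w - 17)*(w + 13/6) = (-17 + w)*(13/6 + w))
(191 + H(F)) + K(3) = (191 + (-221/6 + 4**2 - 89/6*4)) + (4 - 1*3) = (191 + (-221/6 + 16 - 178/3)) + (4 - 3) = (191 - 481/6) + 1 = 665/6 + 1 = 671/6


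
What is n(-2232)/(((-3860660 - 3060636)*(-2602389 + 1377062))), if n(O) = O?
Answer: -279/1060106357974 ≈ -2.6318e-10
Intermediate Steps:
n(-2232)/(((-3860660 - 3060636)*(-2602389 + 1377062))) = -2232*1/((-3860660 - 3060636)*(-2602389 + 1377062)) = -2232/((-6921296*(-1225327))) = -2232/8480850863792 = -2232*1/8480850863792 = -279/1060106357974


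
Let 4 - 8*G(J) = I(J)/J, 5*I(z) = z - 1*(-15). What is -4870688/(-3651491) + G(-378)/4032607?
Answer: 98993524198951549/74214141961866480 ≈ 1.3339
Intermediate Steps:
I(z) = 3 + z/5 (I(z) = (z - 1*(-15))/5 = (z + 15)/5 = (15 + z)/5 = 3 + z/5)
G(J) = 1/2 - (3 + J/5)/(8*J)
-4870688/(-3651491) + G(-378)/4032607 = -4870688/(-3651491) + ((1/40)*(-15 + 19*(-378))/(-378))/4032607 = -4870688*(-1/3651491) + ((1/40)*(-1/378)*(-15 - 7182))*(1/4032607) = 4870688/3651491 + ((1/40)*(-1/378)*(-7197))*(1/4032607) = 4870688/3651491 + (2399/5040)*(1/4032607) = 4870688/3651491 + 2399/20324339280 = 98993524198951549/74214141961866480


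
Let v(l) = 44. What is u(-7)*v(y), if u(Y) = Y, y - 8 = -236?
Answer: -308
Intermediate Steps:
y = -228 (y = 8 - 236 = -228)
u(-7)*v(y) = -7*44 = -308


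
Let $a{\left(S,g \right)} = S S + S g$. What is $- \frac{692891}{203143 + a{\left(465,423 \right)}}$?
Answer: $- \frac{692891}{616063} \approx -1.1247$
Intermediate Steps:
$a{\left(S,g \right)} = S^{2} + S g$
$- \frac{692891}{203143 + a{\left(465,423 \right)}} = - \frac{692891}{203143 + 465 \left(465 + 423\right)} = - \frac{692891}{203143 + 465 \cdot 888} = - \frac{692891}{203143 + 412920} = - \frac{692891}{616063}$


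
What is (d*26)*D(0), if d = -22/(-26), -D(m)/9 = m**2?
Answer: 0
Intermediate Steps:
D(m) = -9*m**2
d = 11/13 (d = -22*(-1/26) = 11/13 ≈ 0.84615)
(d*26)*D(0) = ((11/13)*26)*(-9*0**2) = 22*(-9*0) = 22*0 = 0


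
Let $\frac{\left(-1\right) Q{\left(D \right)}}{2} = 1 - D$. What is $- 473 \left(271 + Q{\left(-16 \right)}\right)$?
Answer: $-112101$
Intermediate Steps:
$Q{\left(D \right)} = -2 + 2 D$ ($Q{\left(D \right)} = - 2 \left(1 - D\right) = -2 + 2 D$)
$- 473 \left(271 + Q{\left(-16 \right)}\right) = - 473 \left(271 + \left(-2 + 2 \left(-16\right)\right)\right) = - 473 \left(271 - 34\right) = \left(-473\right) 237 = -112101$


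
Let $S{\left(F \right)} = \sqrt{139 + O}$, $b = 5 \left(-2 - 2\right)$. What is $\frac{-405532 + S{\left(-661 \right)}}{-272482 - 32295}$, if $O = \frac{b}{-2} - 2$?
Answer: $\frac{405532}{304777} - \frac{7 \sqrt{3}}{304777} \approx 1.3305$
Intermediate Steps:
$b = -20$ ($b = 5 \left(-4\right) = -20$)
$O = 8$ ($O = \frac{1}{-2} \left(-20\right) - 2 = \left(- \frac{1}{2}\right) \left(-20\right) - 2 = 10 - 2 = 8$)
$S{\left(F \right)} = 7 \sqrt{3}$ ($S{\left(F \right)} = \sqrt{139 + 8} = \sqrt{147} = 7 \sqrt{3}$)
$\frac{-405532 + S{\left(-661 \right)}}{-272482 - 32295} = \frac{-405532 + 7 \sqrt{3}}{-272482 - 32295} = \frac{-405532 + 7 \sqrt{3}}{-304777} = \left(-405532 + 7 \sqrt{3}\right) \left(- \frac{1}{304777}\right) = \frac{405532}{304777} - \frac{7 \sqrt{3}}{304777}$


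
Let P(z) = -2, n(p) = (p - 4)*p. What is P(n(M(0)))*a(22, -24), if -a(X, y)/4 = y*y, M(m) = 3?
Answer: 4608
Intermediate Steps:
a(X, y) = -4*y**2 (a(X, y) = -4*y*y = -4*y**2)
n(p) = p*(-4 + p) (n(p) = (-4 + p)*p = p*(-4 + p))
P(n(M(0)))*a(22, -24) = -(-8)*(-24)**2 = -(-8)*576 = -2*(-2304) = 4608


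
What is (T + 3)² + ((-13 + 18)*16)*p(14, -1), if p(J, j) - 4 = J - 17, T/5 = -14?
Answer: 4569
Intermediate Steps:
T = -70 (T = 5*(-14) = -70)
p(J, j) = -13 + J (p(J, j) = 4 + (J - 17) = 4 + (-17 + J) = -13 + J)
(T + 3)² + ((-13 + 18)*16)*p(14, -1) = (-70 + 3)² + ((-13 + 18)*16)*(-13 + 14) = (-67)² + (5*16)*1 = 4489 + 80*1 = 4489 + 80 = 4569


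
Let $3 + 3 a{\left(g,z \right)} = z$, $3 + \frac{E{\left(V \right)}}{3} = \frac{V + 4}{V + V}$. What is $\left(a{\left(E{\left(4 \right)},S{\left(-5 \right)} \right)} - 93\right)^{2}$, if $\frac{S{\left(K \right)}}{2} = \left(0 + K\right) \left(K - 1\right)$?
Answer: $5476$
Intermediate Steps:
$E{\left(V \right)} = -9 + \frac{3 \left(4 + V\right)}{2 V}$ ($E{\left(V \right)} = -9 + 3 \frac{V + 4}{V + V} = -9 + 3 \frac{4 + V}{2 V} = -9 + \frac{3 \left(4 + V\right)}{2 V}$)
$S{\left(K \right)} = 2 K \left(-1 + K\right)$ ($S{\left(K \right)} = 2 \left(0 + K\right) \left(K - 1\right) = 2 K \left(-1 + K\right)$)
$a{\left(g,z \right)} = -1 + \frac{z}{3}$
$\left(a{\left(E{\left(4 \right)},S{\left(-5 \right)} \right)} - 93\right)^{2} = \left(\left(-1 + \frac{2 \left(-5\right) \left(-1 - 5\right)}{3}\right) - 93\right)^{2} = \left(\left(-1 + \frac{2 \left(-5\right) \left(-6\right)}{3}\right) - 93\right)^{2} = \left(\left(-1 + \frac{1}{3} \cdot 60\right) - 93\right)^{2} = \left(\left(-1 + 20\right) - 93\right)^{2} = \left(19 - 93\right)^{2} = \left(-74\right)^{2} = 5476$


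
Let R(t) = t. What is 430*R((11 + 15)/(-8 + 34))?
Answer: 430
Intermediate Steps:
430*R((11 + 15)/(-8 + 34)) = 430*((11 + 15)/(-8 + 34)) = 430*(26/26) = 430*(26*(1/26)) = 430*1 = 430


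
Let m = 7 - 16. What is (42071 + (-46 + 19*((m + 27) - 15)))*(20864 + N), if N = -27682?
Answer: -286915076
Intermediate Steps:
m = -9
(42071 + (-46 + 19*((m + 27) - 15)))*(20864 + N) = (42071 + (-46 + 19*((-9 + 27) - 15)))*(20864 - 27682) = (42071 + (-46 + 19*(18 - 15)))*(-6818) = (42071 + (-46 + 19*3))*(-6818) = (42071 + (-46 + 57))*(-6818) = (42071 + 11)*(-6818) = 42082*(-6818) = -286915076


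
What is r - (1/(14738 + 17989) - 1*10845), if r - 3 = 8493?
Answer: 632972906/32727 ≈ 19341.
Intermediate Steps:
r = 8496 (r = 3 + 8493 = 8496)
r - (1/(14738 + 17989) - 1*10845) = 8496 - (1/(14738 + 17989) - 1*10845) = 8496 - (1/32727 - 10845) = 8496 - 1*(-354924314/32727) = 8496 + 354924314/32727 = 632972906/32727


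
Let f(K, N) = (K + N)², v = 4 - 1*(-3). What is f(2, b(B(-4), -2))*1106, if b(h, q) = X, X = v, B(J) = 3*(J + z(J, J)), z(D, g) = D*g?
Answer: 89586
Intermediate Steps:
B(J) = 3*J + 3*J² (B(J) = 3*(J + J*J) = 3*(J + J²) = 3*J + 3*J²)
v = 7 (v = 4 + 3 = 7)
X = 7
b(h, q) = 7
f(2, b(B(-4), -2))*1106 = (2 + 7)²*1106 = 9²*1106 = 81*1106 = 89586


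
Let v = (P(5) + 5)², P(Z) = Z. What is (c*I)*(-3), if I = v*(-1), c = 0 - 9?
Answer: -2700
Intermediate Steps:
v = 100 (v = (5 + 5)² = 10² = 100)
c = -9
I = -100 (I = 100*(-1) = -100)
(c*I)*(-3) = -9*(-100)*(-3) = 900*(-3) = -2700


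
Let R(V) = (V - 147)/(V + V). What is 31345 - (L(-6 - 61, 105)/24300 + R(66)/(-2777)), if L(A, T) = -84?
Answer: 7755716092141/247430700 ≈ 31345.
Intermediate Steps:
R(V) = (-147 + V)/(2*V) (R(V) = (-147 + V)/((2*V)) = (-147 + V)*(1/(2*V)) = (-147 + V)/(2*V))
31345 - (L(-6 - 61, 105)/24300 + R(66)/(-2777)) = 31345 - (-84/24300 + ((1/2)*(-147 + 66)/66)/(-2777)) = 31345 - (-84*1/24300 + ((1/2)*(1/66)*(-81))*(-1/2777)) = 31345 - (-7/2025 - 27/44*(-1/2777)) = 31345 - (-7/2025 + 27/122188) = 31345 - 1*(-800641/247430700) = 31345 + 800641/247430700 = 7755716092141/247430700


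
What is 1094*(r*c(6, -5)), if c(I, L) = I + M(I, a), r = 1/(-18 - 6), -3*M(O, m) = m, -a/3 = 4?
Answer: -2735/6 ≈ -455.83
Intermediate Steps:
a = -12 (a = -3*4 = -12)
M(O, m) = -m/3
r = -1/24 (r = 1/(-24) = -1/24 ≈ -0.041667)
c(I, L) = 4 + I (c(I, L) = I - ⅓*(-12) = I + 4 = 4 + I)
1094*(r*c(6, -5)) = 1094*(-(4 + 6)/24) = 1094*(-1/24*10) = 1094*(-5/12) = -2735/6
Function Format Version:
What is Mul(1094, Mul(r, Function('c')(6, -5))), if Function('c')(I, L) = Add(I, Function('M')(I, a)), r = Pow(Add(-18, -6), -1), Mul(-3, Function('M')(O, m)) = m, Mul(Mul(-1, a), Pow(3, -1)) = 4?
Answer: Rational(-2735, 6) ≈ -455.83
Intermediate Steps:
a = -12 (a = Mul(-3, 4) = -12)
Function('M')(O, m) = Mul(Rational(-1, 3), m)
r = Rational(-1, 24) (r = Pow(-24, -1) = Rational(-1, 24) ≈ -0.041667)
Function('c')(I, L) = Add(4, I) (Function('c')(I, L) = Add(I, Mul(Rational(-1, 3), -12)) = Add(I, 4) = Add(4, I))
Mul(1094, Mul(r, Function('c')(6, -5))) = Mul(1094, Mul(Rational(-1, 24), Add(4, 6))) = Mul(1094, Mul(Rational(-1, 24), 10)) = Mul(1094, Rational(-5, 12)) = Rational(-2735, 6)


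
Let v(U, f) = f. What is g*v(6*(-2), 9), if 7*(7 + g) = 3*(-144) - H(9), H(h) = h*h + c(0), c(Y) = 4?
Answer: -5094/7 ≈ -727.71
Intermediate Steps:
H(h) = 4 + h² (H(h) = h*h + 4 = h² + 4 = 4 + h²)
g = -566/7 (g = -7 + (3*(-144) - (4 + 9²))/7 = -7 + (-432 - (4 + 81))/7 = -7 + (-432 - 1*85)/7 = -7 + (-432 - 85)/7 = -7 + (⅐)*(-517) = -7 - 517/7 = -566/7 ≈ -80.857)
g*v(6*(-2), 9) = -566/7*9 = -5094/7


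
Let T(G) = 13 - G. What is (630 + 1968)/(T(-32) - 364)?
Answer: -2598/319 ≈ -8.1442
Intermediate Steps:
(630 + 1968)/(T(-32) - 364) = (630 + 1968)/((13 - 1*(-32)) - 364) = 2598/((13 + 32) - 364) = 2598/(45 - 364) = 2598/(-319) = 2598*(-1/319) = -2598/319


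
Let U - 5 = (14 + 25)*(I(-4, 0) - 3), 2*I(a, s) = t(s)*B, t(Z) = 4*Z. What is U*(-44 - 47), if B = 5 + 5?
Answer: 10192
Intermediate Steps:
B = 10
I(a, s) = 20*s (I(a, s) = ((4*s)*10)/2 = (40*s)/2 = 20*s)
U = -112 (U = 5 + (14 + 25)*(20*0 - 3) = 5 + 39*(0 - 3) = 5 + 39*(-3) = 5 - 117 = -112)
U*(-44 - 47) = -112*(-44 - 47) = -112*(-91) = 10192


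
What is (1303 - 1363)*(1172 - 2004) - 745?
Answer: 49175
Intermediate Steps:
(1303 - 1363)*(1172 - 2004) - 745 = -60*(-832) - 745 = 49920 - 745 = 49175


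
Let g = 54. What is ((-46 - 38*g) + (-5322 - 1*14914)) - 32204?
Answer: -54538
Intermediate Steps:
((-46 - 38*g) + (-5322 - 1*14914)) - 32204 = ((-46 - 38*54) + (-5322 - 1*14914)) - 32204 = ((-46 - 2052) + (-5322 - 14914)) - 32204 = (-2098 - 20236) - 32204 = -22334 - 32204 = -54538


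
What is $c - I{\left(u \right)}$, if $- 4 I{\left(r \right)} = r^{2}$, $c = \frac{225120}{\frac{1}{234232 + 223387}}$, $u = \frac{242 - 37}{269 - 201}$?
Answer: $\frac{1905442924964905}{18496} \approx 1.0302 \cdot 10^{11}$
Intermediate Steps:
$u = \frac{205}{68} \approx 3.0147$
$c = 103019189280$ ($c = \frac{225120}{\frac{1}{457619}} = 225120 \frac{1}{\frac{1}{457619}} = 225120 \cdot 457619 = 103019189280$)
$I{\left(r \right)} = - \frac{r^{2}}{4}$
$c - I{\left(u \right)} = 103019189280 - - \frac{\left(\frac{205}{68}\right)^{2}}{4} = 103019189280 - \left(- \frac{1}{4}\right) \frac{42025}{4624} = 103019189280 - - \frac{42025}{18496} = 103019189280 + \frac{42025}{18496} = \frac{1905442924964905}{18496}$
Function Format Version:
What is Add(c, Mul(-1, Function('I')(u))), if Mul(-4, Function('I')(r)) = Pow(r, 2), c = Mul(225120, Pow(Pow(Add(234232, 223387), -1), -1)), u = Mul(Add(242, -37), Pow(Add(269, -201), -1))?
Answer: Rational(1905442924964905, 18496) ≈ 1.0302e+11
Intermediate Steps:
u = Rational(205, 68) (u = Mul(205, Pow(68, -1)) = Mul(205, Rational(1, 68)) = Rational(205, 68) ≈ 3.0147)
c = 103019189280 (c = Mul(225120, Pow(Pow(457619, -1), -1)) = Mul(225120, Pow(Rational(1, 457619), -1)) = Mul(225120, 457619) = 103019189280)
Function('I')(r) = Mul(Rational(-1, 4), Pow(r, 2))
Add(c, Mul(-1, Function('I')(u))) = Add(103019189280, Mul(-1, Mul(Rational(-1, 4), Pow(Rational(205, 68), 2)))) = Add(103019189280, Mul(-1, Mul(Rational(-1, 4), Rational(42025, 4624)))) = Add(103019189280, Mul(-1, Rational(-42025, 18496))) = Add(103019189280, Rational(42025, 18496)) = Rational(1905442924964905, 18496)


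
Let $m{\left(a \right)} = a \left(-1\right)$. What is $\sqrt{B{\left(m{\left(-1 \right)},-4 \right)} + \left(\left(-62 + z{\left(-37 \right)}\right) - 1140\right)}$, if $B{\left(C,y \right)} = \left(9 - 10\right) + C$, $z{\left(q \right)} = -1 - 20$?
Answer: $i \sqrt{1223} \approx 34.971 i$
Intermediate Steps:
$m{\left(a \right)} = - a$
$z{\left(q \right)} = -21$
$B{\left(C,y \right)} = -1 + C$
$\sqrt{B{\left(m{\left(-1 \right)},-4 \right)} + \left(\left(-62 + z{\left(-37 \right)}\right) - 1140\right)} = \sqrt{\left(-1 - -1\right) - 1223} = \sqrt{\left(-1 + 1\right) - 1223} = \sqrt{0 - 1223} = \sqrt{-1223} = i \sqrt{1223}$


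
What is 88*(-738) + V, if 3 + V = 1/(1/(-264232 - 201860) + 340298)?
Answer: -10301255062211913/158610175415 ≈ -64947.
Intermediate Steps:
V = -475830060153/158610175415 (V = -3 + 1/(1/(-264232 - 201860) + 340298) = -3 + 1/(1/(-466092) + 340298) = -3 + 1/(-1/466092 + 340298) = -3 + 1/(158610175415/466092) = -3 + 466092/158610175415 = -475830060153/158610175415 ≈ -3.0000)
88*(-738) + V = 88*(-738) - 475830060153/158610175415 = -64944 - 475830060153/158610175415 = -10301255062211913/158610175415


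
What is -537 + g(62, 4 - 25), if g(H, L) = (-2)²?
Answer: -533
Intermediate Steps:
g(H, L) = 4
-537 + g(62, 4 - 25) = -537 + 4 = -533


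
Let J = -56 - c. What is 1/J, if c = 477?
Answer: -1/533 ≈ -0.0018762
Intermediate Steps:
J = -533 (J = -56 - 1*477 = -56 - 477 = -533)
1/J = 1/(-533) = -1/533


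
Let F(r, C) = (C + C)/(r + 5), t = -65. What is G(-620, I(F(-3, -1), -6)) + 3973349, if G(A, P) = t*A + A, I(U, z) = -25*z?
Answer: 4013029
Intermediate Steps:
F(r, C) = 2*C/(5 + r) (F(r, C) = (2*C)/(5 + r) = 2*C/(5 + r))
G(A, P) = -64*A (G(A, P) = -65*A + A = -64*A)
G(-620, I(F(-3, -1), -6)) + 3973349 = -64*(-620) + 3973349 = 39680 + 3973349 = 4013029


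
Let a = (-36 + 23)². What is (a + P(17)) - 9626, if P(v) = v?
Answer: -9440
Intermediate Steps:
a = 169 (a = (-13)² = 169)
(a + P(17)) - 9626 = (169 + 17) - 9626 = 186 - 9626 = -9440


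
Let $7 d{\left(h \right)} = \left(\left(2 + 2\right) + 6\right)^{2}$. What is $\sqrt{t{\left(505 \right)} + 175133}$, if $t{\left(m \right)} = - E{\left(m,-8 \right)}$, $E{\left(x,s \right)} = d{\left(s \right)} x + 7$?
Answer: $\frac{3 \sqrt{914186}}{7} \approx 409.77$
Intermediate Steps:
$d{\left(h \right)} = \frac{100}{7}$ ($d{\left(h \right)} = \frac{\left(\left(2 + 2\right) + 6\right)^{2}}{7} = \frac{\left(4 + 6\right)^{2}}{7} = \frac{10^{2}}{7} = \frac{1}{7} \cdot 100 = \frac{100}{7}$)
$E{\left(x,s \right)} = 7 + \frac{100 x}{7}$ ($E{\left(x,s \right)} = \frac{100 x}{7} + 7 = 7 + \frac{100 x}{7}$)
$t{\left(m \right)} = -7 - \frac{100 m}{7}$ ($t{\left(m \right)} = - (7 + \frac{100 m}{7}) = -7 - \frac{100 m}{7}$)
$\sqrt{t{\left(505 \right)} + 175133} = \sqrt{\left(-7 - \frac{50500}{7}\right) + 175133} = \sqrt{- \frac{50549}{7} + 175133} = \sqrt{\frac{1175382}{7}} = \frac{3 \sqrt{914186}}{7}$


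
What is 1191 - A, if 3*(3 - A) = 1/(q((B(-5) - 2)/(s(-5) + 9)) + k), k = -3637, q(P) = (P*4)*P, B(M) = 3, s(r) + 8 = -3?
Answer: 12958703/10908 ≈ 1188.0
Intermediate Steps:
s(r) = -11 (s(r) = -8 - 3 = -11)
q(P) = 4*P² (q(P) = (4*P)*P = 4*P²)
A = 32725/10908 (A = 3 - 1/(3*(4*((3 - 2)/(-11 + 9))² - 3637)) = 3 - 1/(3*(4*(1/(-2))² - 3637)) = 3 - 1/(3*(4*(1*(-½))² - 3637)) = 3 - 1/(3*(4*(-½)² - 3637)) = 3 - 1/(3*(4*(¼) - 3637)) = 3 - 1/(3*(1 - 3637)) = 3 - ⅓/(-3636) = 3 - ⅓*(-1/3636) = 3 + 1/10908 = 32725/10908 ≈ 3.0001)
1191 - A = 1191 - 1*32725/10908 = 1191 - 32725/10908 = 12958703/10908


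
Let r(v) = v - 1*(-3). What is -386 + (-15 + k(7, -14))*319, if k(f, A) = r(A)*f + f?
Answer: -27501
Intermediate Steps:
r(v) = 3 + v (r(v) = v + 3 = 3 + v)
k(f, A) = f + f*(3 + A) (k(f, A) = (3 + A)*f + f = f*(3 + A) + f = f + f*(3 + A))
-386 + (-15 + k(7, -14))*319 = -386 + (-15 + 7*(4 - 14))*319 = -386 + (-15 + 7*(-10))*319 = -386 + (-15 - 70)*319 = -386 - 85*319 = -386 - 27115 = -27501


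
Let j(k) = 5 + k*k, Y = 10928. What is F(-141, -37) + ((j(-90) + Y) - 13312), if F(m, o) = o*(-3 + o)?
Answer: 7201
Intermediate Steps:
j(k) = 5 + k**2
F(-141, -37) + ((j(-90) + Y) - 13312) = -37*(-3 - 37) + (((5 + (-90)**2) + 10928) - 13312) = -37*(-40) + (((5 + 8100) + 10928) - 13312) = 1480 + ((8105 + 10928) - 13312) = 1480 + (19033 - 13312) = 1480 + 5721 = 7201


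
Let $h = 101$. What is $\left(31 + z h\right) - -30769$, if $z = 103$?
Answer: $41203$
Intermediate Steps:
$\left(31 + z h\right) - -30769 = \left(31 + 103 \cdot 101\right) - -30769 = \left(31 + 10403\right) + 30769 = 10434 + 30769 = 41203$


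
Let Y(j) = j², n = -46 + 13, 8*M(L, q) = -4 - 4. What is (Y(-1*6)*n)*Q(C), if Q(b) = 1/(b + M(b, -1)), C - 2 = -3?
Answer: 594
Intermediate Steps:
M(L, q) = -1 (M(L, q) = (-4 - 4)/8 = (⅛)*(-8) = -1)
C = -1 (C = 2 - 3 = -1)
n = -33
Q(b) = 1/(-1 + b) (Q(b) = 1/(b - 1) = 1/(-1 + b))
(Y(-1*6)*n)*Q(C) = ((-1*6)²*(-33))/(-1 - 1) = ((-6)²*(-33))/(-2) = (36*(-33))*(-½) = -1188*(-½) = 594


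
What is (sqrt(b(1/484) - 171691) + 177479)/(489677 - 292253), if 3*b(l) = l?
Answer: 177479/197424 + I*sqrt(747885993)/13029984 ≈ 0.89897 + 0.0020988*I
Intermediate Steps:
b(l) = l/3
(sqrt(b(1/484) - 171691) + 177479)/(489677 - 292253) = (sqrt((1/3)/484 - 171691) + 177479)/(489677 - 292253) = (sqrt((1/3)*(1/484) - 171691) + 177479)/197424 = (sqrt(1/1452 - 171691) + 177479)*(1/197424) = (sqrt(-249295331/1452) + 177479)*(1/197424) = (I*sqrt(747885993)/66 + 177479)*(1/197424) = (177479 + I*sqrt(747885993)/66)*(1/197424) = 177479/197424 + I*sqrt(747885993)/13029984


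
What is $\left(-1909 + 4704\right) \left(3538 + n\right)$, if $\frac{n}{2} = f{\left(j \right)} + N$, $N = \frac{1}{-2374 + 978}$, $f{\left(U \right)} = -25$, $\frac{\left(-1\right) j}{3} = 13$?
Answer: $\frac{6804771285}{698} \approx 9.749 \cdot 10^{6}$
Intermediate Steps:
$j = -39$ ($j = \left(-3\right) 13 = -39$)
$N = - \frac{1}{1396}$ ($N = \frac{1}{-1396} = - \frac{1}{1396} \approx -0.00071633$)
$n = - \frac{34901}{698}$ ($n = 2 \left(-25 - \frac{1}{1396}\right) = 2 \left(- \frac{34901}{1396}\right) = - \frac{34901}{698} \approx -50.001$)
$\left(-1909 + 4704\right) \left(3538 + n\right) = \left(-1909 + 4704\right) \left(3538 - \frac{34901}{698}\right) = 2795 \cdot \frac{2434623}{698} = \frac{6804771285}{698}$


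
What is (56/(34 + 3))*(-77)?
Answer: -4312/37 ≈ -116.54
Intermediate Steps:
(56/(34 + 3))*(-77) = (56/37)*(-77) = -4312/37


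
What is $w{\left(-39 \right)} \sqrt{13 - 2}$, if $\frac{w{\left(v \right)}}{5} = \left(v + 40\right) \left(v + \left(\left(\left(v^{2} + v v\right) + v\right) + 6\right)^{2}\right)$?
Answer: $45270210 \sqrt{11} \approx 1.5014 \cdot 10^{8}$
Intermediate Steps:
$w{\left(v \right)} = 5 \left(40 + v\right) \left(v + \left(6 + v + 2 v^{2}\right)^{2}\right)$ ($w{\left(v \right)} = 5 \left(v + 40\right) \left(v + \left(\left(\left(v^{2} + v v\right) + v\right) + 6\right)^{2}\right) = 5 \left(40 + v\right) \left(v + \left(\left(\left(v^{2} + v^{2}\right) + v\right) + 6\right)^{2}\right) = 5 \left(40 + v\right) \left(v + \left(\left(2 v^{2} + v\right) + 6\right)^{2}\right) = 5 \left(40 + v\right) \left(v + \left(\left(v + 2 v^{2}\right) + 6\right)^{2}\right) = 5 \left(40 + v\right) \left(v + \left(6 + v + 2 v^{2}\right)^{2}\right)$)
$w{\left(-39 \right)} \sqrt{13 - 2} = \left(7200 + 20 \left(-39\right)^{5} + 820 \left(-39\right)^{4} + 925 \left(-39\right)^{3} + 2780 \left(-39\right) + 5065 \left(-39\right)^{2}\right) \sqrt{13 - 2} = \left(7200 + 20 \left(-90224199\right) + 820 \cdot 2313441 + 925 \left(-59319\right) - 108420 + 5065 \cdot 1521\right) \sqrt{11} = \left(7200 - 1804483980 + 1897021620 - 54870075 - 108420 + 7703865\right) \sqrt{11} = 45270210 \sqrt{11}$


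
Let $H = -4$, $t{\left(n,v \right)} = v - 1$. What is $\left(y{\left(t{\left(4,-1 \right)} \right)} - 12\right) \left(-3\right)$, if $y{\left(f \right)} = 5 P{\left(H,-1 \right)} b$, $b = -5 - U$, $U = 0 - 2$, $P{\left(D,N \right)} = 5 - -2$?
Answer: $351$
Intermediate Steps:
$t{\left(n,v \right)} = -1 + v$ ($t{\left(n,v \right)} = v - 1 = -1 + v$)
$P{\left(D,N \right)} = 7$ ($P{\left(D,N \right)} = 5 + 2 = 7$)
$U = -2$
$b = -3$ ($b = -5 - -2 = -5 + 2 = -3$)
$y{\left(f \right)} = -105$ ($y{\left(f \right)} = 5 \cdot 7 \left(-3\right) = 35 \left(-3\right) = -105$)
$\left(y{\left(t{\left(4,-1 \right)} \right)} - 12\right) \left(-3\right) = \left(-105 - 12\right) \left(-3\right) = \left(-117\right) \left(-3\right) = 351$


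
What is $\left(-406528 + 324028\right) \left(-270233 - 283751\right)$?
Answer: $45703680000$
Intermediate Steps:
$\left(-406528 + 324028\right) \left(-270233 - 283751\right) = \left(-82500\right) \left(-553984\right) = 45703680000$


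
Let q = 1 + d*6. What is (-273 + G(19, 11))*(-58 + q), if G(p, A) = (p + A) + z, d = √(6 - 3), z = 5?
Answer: 13566 - 1428*√3 ≈ 11093.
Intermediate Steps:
d = √3 ≈ 1.7320
q = 1 + 6*√3 (q = 1 + √3*6 = 1 + 6*√3 ≈ 11.392)
G(p, A) = 5 + A + p (G(p, A) = (p + A) + 5 = (A + p) + 5 = 5 + A + p)
(-273 + G(19, 11))*(-58 + q) = (-273 + (5 + 11 + 19))*(-58 + (1 + 6*√3)) = (-273 + 35)*(-57 + 6*√3) = -238*(-57 + 6*√3) = 13566 - 1428*√3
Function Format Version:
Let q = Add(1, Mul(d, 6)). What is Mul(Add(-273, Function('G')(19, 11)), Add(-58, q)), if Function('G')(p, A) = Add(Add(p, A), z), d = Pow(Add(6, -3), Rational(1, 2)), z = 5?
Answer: Add(13566, Mul(-1428, Pow(3, Rational(1, 2)))) ≈ 11093.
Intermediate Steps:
d = Pow(3, Rational(1, 2)) ≈ 1.7320
q = Add(1, Mul(6, Pow(3, Rational(1, 2)))) (q = Add(1, Mul(Pow(3, Rational(1, 2)), 6)) = Add(1, Mul(6, Pow(3, Rational(1, 2)))) ≈ 11.392)
Function('G')(p, A) = Add(5, A, p) (Function('G')(p, A) = Add(Add(p, A), 5) = Add(Add(A, p), 5) = Add(5, A, p))
Mul(Add(-273, Function('G')(19, 11)), Add(-58, q)) = Mul(Add(-273, Add(5, 11, 19)), Add(-58, Add(1, Mul(6, Pow(3, Rational(1, 2)))))) = Mul(Add(-273, 35), Add(-57, Mul(6, Pow(3, Rational(1, 2))))) = Mul(-238, Add(-57, Mul(6, Pow(3, Rational(1, 2))))) = Add(13566, Mul(-1428, Pow(3, Rational(1, 2))))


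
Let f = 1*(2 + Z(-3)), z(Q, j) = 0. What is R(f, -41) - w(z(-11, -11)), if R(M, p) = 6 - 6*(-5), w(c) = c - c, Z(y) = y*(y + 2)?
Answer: 36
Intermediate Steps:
Z(y) = y*(2 + y)
f = 5 (f = 1*(2 - 3*(2 - 3)) = 1*(2 - 3*(-1)) = 1*(2 + 3) = 1*5 = 5)
w(c) = 0
R(M, p) = 36 (R(M, p) = 6 + 30 = 36)
R(f, -41) - w(z(-11, -11)) = 36 - 1*0 = 36 + 0 = 36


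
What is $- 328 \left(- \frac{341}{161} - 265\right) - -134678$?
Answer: $\frac{35789126}{161} \approx 2.2229 \cdot 10^{5}$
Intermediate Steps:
$- 328 \left(- \frac{341}{161} - 265\right) - -134678 = - 328 \left(\left(-341\right) \frac{1}{161} - 265\right) + 134678 = - 328 \left(- \frac{341}{161} - 265\right) + 134678 = \left(-328\right) \left(- \frac{43006}{161}\right) + 134678 = \frac{14105968}{161} + 134678 = \frac{35789126}{161}$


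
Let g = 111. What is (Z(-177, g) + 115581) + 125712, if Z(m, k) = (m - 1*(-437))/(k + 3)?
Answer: 13753831/57 ≈ 2.4130e+5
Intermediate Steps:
Z(m, k) = (437 + m)/(3 + k) (Z(m, k) = (m + 437)/(3 + k) = (437 + m)/(3 + k))
(Z(-177, g) + 115581) + 125712 = ((437 - 177)/(3 + 111) + 115581) + 125712 = (260/114 + 115581) + 125712 = ((1/114)*260 + 115581) + 125712 = (130/57 + 115581) + 125712 = 6588247/57 + 125712 = 13753831/57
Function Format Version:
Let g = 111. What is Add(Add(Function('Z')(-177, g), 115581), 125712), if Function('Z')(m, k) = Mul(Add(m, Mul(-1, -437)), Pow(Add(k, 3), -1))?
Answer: Rational(13753831, 57) ≈ 2.4130e+5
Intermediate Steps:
Function('Z')(m, k) = Mul(Pow(Add(3, k), -1), Add(437, m)) (Function('Z')(m, k) = Mul(Add(m, 437), Pow(Add(3, k), -1)) = Mul(Add(437, m), Pow(Add(3, k), -1)) = Mul(Pow(Add(3, k), -1), Add(437, m)))
Add(Add(Function('Z')(-177, g), 115581), 125712) = Add(Add(Mul(Pow(Add(3, 111), -1), Add(437, -177)), 115581), 125712) = Add(Add(Mul(Pow(114, -1), 260), 115581), 125712) = Add(Add(Mul(Rational(1, 114), 260), 115581), 125712) = Add(Add(Rational(130, 57), 115581), 125712) = Add(Rational(6588247, 57), 125712) = Rational(13753831, 57)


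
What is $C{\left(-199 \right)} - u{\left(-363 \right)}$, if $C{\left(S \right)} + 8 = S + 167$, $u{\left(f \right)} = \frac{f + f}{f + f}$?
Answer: $-41$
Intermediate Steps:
$u{\left(f \right)} = 1$ ($u{\left(f \right)} = \frac{2 f}{2 f} = 2 f \frac{1}{2 f} = 1$)
$C{\left(S \right)} = 159 + S$ ($C{\left(S \right)} = -8 + \left(S + 167\right) = -8 + \left(167 + S\right) = 159 + S$)
$C{\left(-199 \right)} - u{\left(-363 \right)} = \left(159 - 199\right) - 1 = -40 - 1 = -41$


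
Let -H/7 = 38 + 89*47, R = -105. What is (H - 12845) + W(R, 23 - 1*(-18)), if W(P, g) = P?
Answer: -42497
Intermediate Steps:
H = -29547 (H = -7*(38 + 89*47) = -7*(38 + 4183) = -7*4221 = -29547)
(H - 12845) + W(R, 23 - 1*(-18)) = (-29547 - 12845) - 105 = -42392 - 105 = -42497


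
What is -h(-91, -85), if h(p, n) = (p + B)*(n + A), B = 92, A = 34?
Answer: 51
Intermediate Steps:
h(p, n) = (34 + n)*(92 + p) (h(p, n) = (p + 92)*(n + 34) = (92 + p)*(34 + n) = (34 + n)*(92 + p))
-h(-91, -85) = -(3128 + 34*(-91) + 92*(-85) - 85*(-91)) = -(3128 - 3094 - 7820 + 7735) = -1*(-51) = 51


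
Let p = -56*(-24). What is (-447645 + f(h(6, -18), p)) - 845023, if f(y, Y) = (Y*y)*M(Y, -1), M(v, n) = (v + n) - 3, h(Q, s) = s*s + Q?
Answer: 593024132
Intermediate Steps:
h(Q, s) = Q + s**2 (h(Q, s) = s**2 + Q = Q + s**2)
p = 1344
M(v, n) = -3 + n + v (M(v, n) = (n + v) - 3 = -3 + n + v)
f(y, Y) = Y*y*(-4 + Y) (f(y, Y) = (Y*y)*(-3 - 1 + Y) = (Y*y)*(-4 + Y) = Y*y*(-4 + Y))
(-447645 + f(h(6, -18), p)) - 845023 = (-447645 + 1344*(6 + (-18)**2)*(-4 + 1344)) - 845023 = (-447645 + 1344*(6 + 324)*1340) - 845023 = (-447645 + 1344*330*1340) - 845023 = (-447645 + 594316800) - 845023 = 593869155 - 845023 = 593024132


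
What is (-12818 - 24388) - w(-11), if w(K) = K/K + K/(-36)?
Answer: -1339463/36 ≈ -37207.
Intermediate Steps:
w(K) = 1 - K/36 (w(K) = 1 + K*(-1/36) = 1 - K/36)
(-12818 - 24388) - w(-11) = (-12818 - 24388) - (1 - 1/36*(-11)) = -37206 - (1 + 11/36) = -37206 - 1*47/36 = -37206 - 47/36 = -1339463/36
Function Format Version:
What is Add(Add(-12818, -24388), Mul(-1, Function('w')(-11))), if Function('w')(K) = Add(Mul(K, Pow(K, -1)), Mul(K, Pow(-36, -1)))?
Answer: Rational(-1339463, 36) ≈ -37207.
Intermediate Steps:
Function('w')(K) = Add(1, Mul(Rational(-1, 36), K)) (Function('w')(K) = Add(1, Mul(K, Rational(-1, 36))) = Add(1, Mul(Rational(-1, 36), K)))
Add(Add(-12818, -24388), Mul(-1, Function('w')(-11))) = Add(Add(-12818, -24388), Mul(-1, Add(1, Mul(Rational(-1, 36), -11)))) = Add(-37206, Mul(-1, Add(1, Rational(11, 36)))) = Add(-37206, Mul(-1, Rational(47, 36))) = Add(-37206, Rational(-47, 36)) = Rational(-1339463, 36)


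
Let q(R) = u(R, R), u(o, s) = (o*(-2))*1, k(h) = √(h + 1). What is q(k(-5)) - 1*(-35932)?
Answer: 35932 - 4*I ≈ 35932.0 - 4.0*I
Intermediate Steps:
k(h) = √(1 + h)
u(o, s) = -2*o (u(o, s) = -2*o*1 = -2*o)
q(R) = -2*R
q(k(-5)) - 1*(-35932) = -2*√(1 - 5) - 1*(-35932) = -4*I + 35932 = 35932 - 4*I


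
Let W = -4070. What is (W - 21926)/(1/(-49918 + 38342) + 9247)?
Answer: -300929696/107043271 ≈ -2.8113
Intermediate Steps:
(W - 21926)/(1/(-49918 + 38342) + 9247) = (-4070 - 21926)/(1/(-49918 + 38342) + 9247) = -25996/(1/(-11576) + 9247) = -25996/(-1/11576 + 9247) = -25996/107043271/11576 = -25996*11576/107043271 = -300929696/107043271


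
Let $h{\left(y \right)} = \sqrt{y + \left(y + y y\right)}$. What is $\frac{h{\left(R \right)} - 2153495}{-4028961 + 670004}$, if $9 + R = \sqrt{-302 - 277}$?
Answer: $\frac{2153495}{3358957} - \frac{2 \sqrt{-129 - 4 i \sqrt{579}}}{3358957} \approx 0.64112 + 7.1692 \cdot 10^{-6} i$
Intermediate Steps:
$R = -9 + i \sqrt{579}$ ($R = -9 + \sqrt{-302 - 277} = -9 + \sqrt{-579} = -9 + i \sqrt{579} \approx -9.0 + 24.062 i$)
$h{\left(y \right)} = \sqrt{y^{2} + 2 y}$ ($h{\left(y \right)} = \sqrt{y + \left(y + y^{2}\right)} = \sqrt{y^{2} + 2 y}$)
$\frac{h{\left(R \right)} - 2153495}{-4028961 + 670004} = \frac{\sqrt{\left(-9 + i \sqrt{579}\right) \left(2 - \left(9 - i \sqrt{579}\right)\right)} - 2153495}{-4028961 + 670004} = \frac{\sqrt{\left(-9 + i \sqrt{579}\right) \left(-7 + i \sqrt{579}\right)} - 2153495}{-3358957} = \left(-2153495 + \sqrt{\left(-9 + i \sqrt{579}\right) \left(-7 + i \sqrt{579}\right)}\right) \left(- \frac{1}{3358957}\right) = \frac{2153495}{3358957} - \frac{\sqrt{\left(-9 + i \sqrt{579}\right) \left(-7 + i \sqrt{579}\right)}}{3358957}$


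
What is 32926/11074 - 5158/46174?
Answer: 365801358/127832719 ≈ 2.8616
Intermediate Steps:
32926/11074 - 5158/46174 = 32926*(1/11074) - 5158*1/46174 = 16463/5537 - 2579/23087 = 365801358/127832719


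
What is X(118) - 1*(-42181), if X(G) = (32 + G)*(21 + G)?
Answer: 63031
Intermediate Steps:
X(G) = (21 + G)*(32 + G)
X(118) - 1*(-42181) = (672 + 118² + 53*118) - 1*(-42181) = (672 + 13924 + 6254) + 42181 = 20850 + 42181 = 63031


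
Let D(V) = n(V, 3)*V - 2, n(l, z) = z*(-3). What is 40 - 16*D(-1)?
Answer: -72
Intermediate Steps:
n(l, z) = -3*z
D(V) = -2 - 9*V (D(V) = (-3*3)*V - 2 = -9*V - 2 = -2 - 9*V)
40 - 16*D(-1) = 40 - 16*(-2 - 9*(-1)) = 40 - 16*(-2 + 9) = 40 - 16*7 = 40 - 112 = -72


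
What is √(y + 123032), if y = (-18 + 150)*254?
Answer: 4*√9785 ≈ 395.68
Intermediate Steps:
y = 33528 (y = 132*254 = 33528)
√(y + 123032) = √(33528 + 123032) = √156560 = 4*√9785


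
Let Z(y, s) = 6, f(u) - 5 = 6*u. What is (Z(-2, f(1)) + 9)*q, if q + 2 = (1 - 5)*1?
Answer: -90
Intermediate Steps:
f(u) = 5 + 6*u
q = -6 (q = -2 + (1 - 5)*1 = -2 - 4*1 = -2 - 4 = -6)
(Z(-2, f(1)) + 9)*q = (6 + 9)*(-6) = 15*(-6) = -90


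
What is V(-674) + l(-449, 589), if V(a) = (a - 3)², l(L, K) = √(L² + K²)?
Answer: 458329 + 17*√1898 ≈ 4.5907e+5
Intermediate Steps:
l(L, K) = √(K² + L²)
V(a) = (-3 + a)²
V(-674) + l(-449, 589) = (-3 - 674)² + √(589² + (-449)²) = (-677)² + √(346921 + 201601) = 458329 + √548522 = 458329 + 17*√1898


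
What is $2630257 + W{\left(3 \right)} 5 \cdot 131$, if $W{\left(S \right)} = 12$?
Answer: $2638117$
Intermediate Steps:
$2630257 + W{\left(3 \right)} 5 \cdot 131 = 2630257 + 12 \cdot 5 \cdot 131 = 2630257 + 60 \cdot 131 = 2630257 + 7860 = 2638117$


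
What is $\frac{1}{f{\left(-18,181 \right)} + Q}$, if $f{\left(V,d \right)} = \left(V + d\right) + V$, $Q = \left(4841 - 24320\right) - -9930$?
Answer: $- \frac{1}{9404} \approx -0.00010634$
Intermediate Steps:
$Q = -9549$ ($Q = -19479 + 9930 = -9549$)
$f{\left(V,d \right)} = d + 2 V$
$\frac{1}{f{\left(-18,181 \right)} + Q} = \frac{1}{\left(181 + 2 \left(-18\right)\right) - 9549} = \frac{1}{\left(181 - 36\right) - 9549} = \frac{1}{145 - 9549} = \frac{1}{-9404} = - \frac{1}{9404}$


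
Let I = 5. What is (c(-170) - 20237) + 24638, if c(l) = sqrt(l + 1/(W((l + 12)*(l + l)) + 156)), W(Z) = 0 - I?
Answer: 4401 + I*sqrt(3876019)/151 ≈ 4401.0 + 13.038*I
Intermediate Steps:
W(Z) = -5 (W(Z) = 0 - 1*5 = 0 - 5 = -5)
c(l) = sqrt(1/151 + l) (c(l) = sqrt(l + 1/(-5 + 156)) = sqrt(l + 1/151) = sqrt(1/151 + l))
(c(-170) - 20237) + 24638 = (sqrt(151 + 22801*(-170))/151 - 20237) + 24638 = (sqrt(151 - 3876170)/151 - 20237) + 24638 = (sqrt(-3876019)/151 - 20237) + 24638 = ((I*sqrt(3876019))/151 - 20237) + 24638 = (I*sqrt(3876019)/151 - 20237) + 24638 = (-20237 + I*sqrt(3876019)/151) + 24638 = 4401 + I*sqrt(3876019)/151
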